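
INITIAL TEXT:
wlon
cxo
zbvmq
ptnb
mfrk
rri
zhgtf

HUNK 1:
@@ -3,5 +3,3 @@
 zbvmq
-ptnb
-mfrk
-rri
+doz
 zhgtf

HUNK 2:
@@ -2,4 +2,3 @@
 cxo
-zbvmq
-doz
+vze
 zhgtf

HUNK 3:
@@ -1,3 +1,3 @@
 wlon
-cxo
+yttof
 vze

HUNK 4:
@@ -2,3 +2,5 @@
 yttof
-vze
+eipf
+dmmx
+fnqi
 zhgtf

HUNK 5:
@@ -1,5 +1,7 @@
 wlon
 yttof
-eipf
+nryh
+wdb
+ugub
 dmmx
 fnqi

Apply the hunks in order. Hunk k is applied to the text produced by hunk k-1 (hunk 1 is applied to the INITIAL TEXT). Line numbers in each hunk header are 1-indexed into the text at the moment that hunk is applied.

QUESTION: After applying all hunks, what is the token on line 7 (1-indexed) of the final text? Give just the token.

Hunk 1: at line 3 remove [ptnb,mfrk,rri] add [doz] -> 5 lines: wlon cxo zbvmq doz zhgtf
Hunk 2: at line 2 remove [zbvmq,doz] add [vze] -> 4 lines: wlon cxo vze zhgtf
Hunk 3: at line 1 remove [cxo] add [yttof] -> 4 lines: wlon yttof vze zhgtf
Hunk 4: at line 2 remove [vze] add [eipf,dmmx,fnqi] -> 6 lines: wlon yttof eipf dmmx fnqi zhgtf
Hunk 5: at line 1 remove [eipf] add [nryh,wdb,ugub] -> 8 lines: wlon yttof nryh wdb ugub dmmx fnqi zhgtf
Final line 7: fnqi

Answer: fnqi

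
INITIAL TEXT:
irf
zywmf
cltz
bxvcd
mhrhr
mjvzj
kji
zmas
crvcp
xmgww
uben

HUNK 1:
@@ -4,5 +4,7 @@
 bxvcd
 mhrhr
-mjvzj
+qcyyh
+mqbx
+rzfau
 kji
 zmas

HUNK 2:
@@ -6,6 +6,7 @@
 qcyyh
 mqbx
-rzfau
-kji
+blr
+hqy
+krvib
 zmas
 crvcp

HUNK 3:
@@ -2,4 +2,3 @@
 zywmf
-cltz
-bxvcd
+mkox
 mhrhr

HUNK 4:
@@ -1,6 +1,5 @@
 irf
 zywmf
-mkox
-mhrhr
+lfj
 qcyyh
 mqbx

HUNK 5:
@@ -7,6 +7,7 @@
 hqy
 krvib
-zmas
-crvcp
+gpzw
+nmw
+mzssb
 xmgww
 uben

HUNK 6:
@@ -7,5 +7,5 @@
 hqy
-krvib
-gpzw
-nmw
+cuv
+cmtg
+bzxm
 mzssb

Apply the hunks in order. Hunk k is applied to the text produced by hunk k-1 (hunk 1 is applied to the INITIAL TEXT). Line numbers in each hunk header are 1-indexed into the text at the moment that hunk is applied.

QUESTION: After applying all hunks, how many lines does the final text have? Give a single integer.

Hunk 1: at line 4 remove [mjvzj] add [qcyyh,mqbx,rzfau] -> 13 lines: irf zywmf cltz bxvcd mhrhr qcyyh mqbx rzfau kji zmas crvcp xmgww uben
Hunk 2: at line 6 remove [rzfau,kji] add [blr,hqy,krvib] -> 14 lines: irf zywmf cltz bxvcd mhrhr qcyyh mqbx blr hqy krvib zmas crvcp xmgww uben
Hunk 3: at line 2 remove [cltz,bxvcd] add [mkox] -> 13 lines: irf zywmf mkox mhrhr qcyyh mqbx blr hqy krvib zmas crvcp xmgww uben
Hunk 4: at line 1 remove [mkox,mhrhr] add [lfj] -> 12 lines: irf zywmf lfj qcyyh mqbx blr hqy krvib zmas crvcp xmgww uben
Hunk 5: at line 7 remove [zmas,crvcp] add [gpzw,nmw,mzssb] -> 13 lines: irf zywmf lfj qcyyh mqbx blr hqy krvib gpzw nmw mzssb xmgww uben
Hunk 6: at line 7 remove [krvib,gpzw,nmw] add [cuv,cmtg,bzxm] -> 13 lines: irf zywmf lfj qcyyh mqbx blr hqy cuv cmtg bzxm mzssb xmgww uben
Final line count: 13

Answer: 13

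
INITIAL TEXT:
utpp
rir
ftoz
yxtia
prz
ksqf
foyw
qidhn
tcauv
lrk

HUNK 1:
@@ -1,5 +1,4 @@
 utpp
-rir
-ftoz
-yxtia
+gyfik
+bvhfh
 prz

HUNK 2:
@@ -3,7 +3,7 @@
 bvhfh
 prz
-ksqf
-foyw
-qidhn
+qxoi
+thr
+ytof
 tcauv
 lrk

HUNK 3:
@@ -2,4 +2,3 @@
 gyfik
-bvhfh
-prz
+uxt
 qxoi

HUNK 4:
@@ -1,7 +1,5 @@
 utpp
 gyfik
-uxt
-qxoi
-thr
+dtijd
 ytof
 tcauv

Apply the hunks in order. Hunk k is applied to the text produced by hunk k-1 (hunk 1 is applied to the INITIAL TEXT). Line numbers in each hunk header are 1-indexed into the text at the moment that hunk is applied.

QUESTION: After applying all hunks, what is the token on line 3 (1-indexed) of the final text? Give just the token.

Answer: dtijd

Derivation:
Hunk 1: at line 1 remove [rir,ftoz,yxtia] add [gyfik,bvhfh] -> 9 lines: utpp gyfik bvhfh prz ksqf foyw qidhn tcauv lrk
Hunk 2: at line 3 remove [ksqf,foyw,qidhn] add [qxoi,thr,ytof] -> 9 lines: utpp gyfik bvhfh prz qxoi thr ytof tcauv lrk
Hunk 3: at line 2 remove [bvhfh,prz] add [uxt] -> 8 lines: utpp gyfik uxt qxoi thr ytof tcauv lrk
Hunk 4: at line 1 remove [uxt,qxoi,thr] add [dtijd] -> 6 lines: utpp gyfik dtijd ytof tcauv lrk
Final line 3: dtijd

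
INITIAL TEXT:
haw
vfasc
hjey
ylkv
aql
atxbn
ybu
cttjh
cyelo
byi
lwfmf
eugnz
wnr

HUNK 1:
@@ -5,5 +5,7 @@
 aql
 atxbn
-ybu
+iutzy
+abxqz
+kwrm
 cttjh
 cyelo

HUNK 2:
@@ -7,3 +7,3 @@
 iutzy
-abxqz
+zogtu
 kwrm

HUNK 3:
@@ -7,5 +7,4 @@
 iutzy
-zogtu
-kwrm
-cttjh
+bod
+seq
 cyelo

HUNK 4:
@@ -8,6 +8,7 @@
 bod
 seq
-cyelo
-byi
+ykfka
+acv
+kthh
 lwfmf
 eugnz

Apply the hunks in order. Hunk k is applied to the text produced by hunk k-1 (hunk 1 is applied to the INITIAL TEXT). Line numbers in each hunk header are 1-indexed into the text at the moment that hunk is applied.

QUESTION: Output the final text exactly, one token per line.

Answer: haw
vfasc
hjey
ylkv
aql
atxbn
iutzy
bod
seq
ykfka
acv
kthh
lwfmf
eugnz
wnr

Derivation:
Hunk 1: at line 5 remove [ybu] add [iutzy,abxqz,kwrm] -> 15 lines: haw vfasc hjey ylkv aql atxbn iutzy abxqz kwrm cttjh cyelo byi lwfmf eugnz wnr
Hunk 2: at line 7 remove [abxqz] add [zogtu] -> 15 lines: haw vfasc hjey ylkv aql atxbn iutzy zogtu kwrm cttjh cyelo byi lwfmf eugnz wnr
Hunk 3: at line 7 remove [zogtu,kwrm,cttjh] add [bod,seq] -> 14 lines: haw vfasc hjey ylkv aql atxbn iutzy bod seq cyelo byi lwfmf eugnz wnr
Hunk 4: at line 8 remove [cyelo,byi] add [ykfka,acv,kthh] -> 15 lines: haw vfasc hjey ylkv aql atxbn iutzy bod seq ykfka acv kthh lwfmf eugnz wnr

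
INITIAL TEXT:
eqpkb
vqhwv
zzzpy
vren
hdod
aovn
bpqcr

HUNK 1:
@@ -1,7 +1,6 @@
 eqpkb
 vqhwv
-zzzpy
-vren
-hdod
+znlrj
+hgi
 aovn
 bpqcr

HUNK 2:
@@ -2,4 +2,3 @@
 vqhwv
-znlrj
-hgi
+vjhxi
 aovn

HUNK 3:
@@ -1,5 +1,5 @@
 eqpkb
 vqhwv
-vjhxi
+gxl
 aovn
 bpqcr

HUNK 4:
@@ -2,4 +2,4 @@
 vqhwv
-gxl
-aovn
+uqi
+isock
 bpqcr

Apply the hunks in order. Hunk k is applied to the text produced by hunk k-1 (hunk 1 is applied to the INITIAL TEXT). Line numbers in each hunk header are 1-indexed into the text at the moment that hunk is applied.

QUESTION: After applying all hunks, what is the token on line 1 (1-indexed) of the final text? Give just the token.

Hunk 1: at line 1 remove [zzzpy,vren,hdod] add [znlrj,hgi] -> 6 lines: eqpkb vqhwv znlrj hgi aovn bpqcr
Hunk 2: at line 2 remove [znlrj,hgi] add [vjhxi] -> 5 lines: eqpkb vqhwv vjhxi aovn bpqcr
Hunk 3: at line 1 remove [vjhxi] add [gxl] -> 5 lines: eqpkb vqhwv gxl aovn bpqcr
Hunk 4: at line 2 remove [gxl,aovn] add [uqi,isock] -> 5 lines: eqpkb vqhwv uqi isock bpqcr
Final line 1: eqpkb

Answer: eqpkb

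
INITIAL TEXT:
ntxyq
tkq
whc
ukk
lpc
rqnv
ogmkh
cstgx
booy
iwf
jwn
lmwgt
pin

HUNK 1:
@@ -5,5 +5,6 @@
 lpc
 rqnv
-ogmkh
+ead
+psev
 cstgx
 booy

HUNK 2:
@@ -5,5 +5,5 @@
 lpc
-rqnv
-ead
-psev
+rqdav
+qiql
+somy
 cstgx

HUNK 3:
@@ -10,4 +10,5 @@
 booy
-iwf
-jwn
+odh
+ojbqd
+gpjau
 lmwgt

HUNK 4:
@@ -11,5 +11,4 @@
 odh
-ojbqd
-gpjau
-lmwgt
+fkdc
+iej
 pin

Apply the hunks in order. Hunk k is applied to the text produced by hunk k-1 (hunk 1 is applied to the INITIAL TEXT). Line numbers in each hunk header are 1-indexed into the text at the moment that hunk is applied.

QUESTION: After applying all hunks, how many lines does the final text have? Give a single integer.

Answer: 14

Derivation:
Hunk 1: at line 5 remove [ogmkh] add [ead,psev] -> 14 lines: ntxyq tkq whc ukk lpc rqnv ead psev cstgx booy iwf jwn lmwgt pin
Hunk 2: at line 5 remove [rqnv,ead,psev] add [rqdav,qiql,somy] -> 14 lines: ntxyq tkq whc ukk lpc rqdav qiql somy cstgx booy iwf jwn lmwgt pin
Hunk 3: at line 10 remove [iwf,jwn] add [odh,ojbqd,gpjau] -> 15 lines: ntxyq tkq whc ukk lpc rqdav qiql somy cstgx booy odh ojbqd gpjau lmwgt pin
Hunk 4: at line 11 remove [ojbqd,gpjau,lmwgt] add [fkdc,iej] -> 14 lines: ntxyq tkq whc ukk lpc rqdav qiql somy cstgx booy odh fkdc iej pin
Final line count: 14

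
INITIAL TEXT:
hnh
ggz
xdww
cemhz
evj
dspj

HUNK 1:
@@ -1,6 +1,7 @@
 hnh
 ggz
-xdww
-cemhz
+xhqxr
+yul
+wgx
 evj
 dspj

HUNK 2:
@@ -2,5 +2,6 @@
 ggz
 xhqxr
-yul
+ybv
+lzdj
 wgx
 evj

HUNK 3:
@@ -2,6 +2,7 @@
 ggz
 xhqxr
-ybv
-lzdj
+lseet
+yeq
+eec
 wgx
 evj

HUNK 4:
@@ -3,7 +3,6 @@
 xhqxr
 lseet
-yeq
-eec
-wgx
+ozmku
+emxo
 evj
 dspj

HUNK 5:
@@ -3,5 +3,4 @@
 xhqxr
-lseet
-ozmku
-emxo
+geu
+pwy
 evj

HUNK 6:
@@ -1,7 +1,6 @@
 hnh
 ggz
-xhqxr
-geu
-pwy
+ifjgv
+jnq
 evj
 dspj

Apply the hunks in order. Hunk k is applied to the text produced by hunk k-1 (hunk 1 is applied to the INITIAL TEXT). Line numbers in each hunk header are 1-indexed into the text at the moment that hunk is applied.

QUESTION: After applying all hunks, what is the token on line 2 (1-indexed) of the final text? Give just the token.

Hunk 1: at line 1 remove [xdww,cemhz] add [xhqxr,yul,wgx] -> 7 lines: hnh ggz xhqxr yul wgx evj dspj
Hunk 2: at line 2 remove [yul] add [ybv,lzdj] -> 8 lines: hnh ggz xhqxr ybv lzdj wgx evj dspj
Hunk 3: at line 2 remove [ybv,lzdj] add [lseet,yeq,eec] -> 9 lines: hnh ggz xhqxr lseet yeq eec wgx evj dspj
Hunk 4: at line 3 remove [yeq,eec,wgx] add [ozmku,emxo] -> 8 lines: hnh ggz xhqxr lseet ozmku emxo evj dspj
Hunk 5: at line 3 remove [lseet,ozmku,emxo] add [geu,pwy] -> 7 lines: hnh ggz xhqxr geu pwy evj dspj
Hunk 6: at line 1 remove [xhqxr,geu,pwy] add [ifjgv,jnq] -> 6 lines: hnh ggz ifjgv jnq evj dspj
Final line 2: ggz

Answer: ggz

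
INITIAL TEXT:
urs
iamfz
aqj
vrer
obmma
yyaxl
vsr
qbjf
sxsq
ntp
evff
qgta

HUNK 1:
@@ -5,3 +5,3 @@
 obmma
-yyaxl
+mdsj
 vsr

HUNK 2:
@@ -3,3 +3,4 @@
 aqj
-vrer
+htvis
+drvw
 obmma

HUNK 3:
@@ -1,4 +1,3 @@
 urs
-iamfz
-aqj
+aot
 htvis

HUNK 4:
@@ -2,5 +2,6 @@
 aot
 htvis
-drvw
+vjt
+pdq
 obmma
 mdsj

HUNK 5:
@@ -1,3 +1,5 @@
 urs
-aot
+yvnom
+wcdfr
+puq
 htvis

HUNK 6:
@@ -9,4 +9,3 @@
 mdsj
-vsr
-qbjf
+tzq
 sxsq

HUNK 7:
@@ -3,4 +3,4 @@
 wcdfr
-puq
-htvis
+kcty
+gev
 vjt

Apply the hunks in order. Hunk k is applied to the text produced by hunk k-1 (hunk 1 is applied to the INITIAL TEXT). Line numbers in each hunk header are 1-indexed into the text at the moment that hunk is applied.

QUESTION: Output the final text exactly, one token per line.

Answer: urs
yvnom
wcdfr
kcty
gev
vjt
pdq
obmma
mdsj
tzq
sxsq
ntp
evff
qgta

Derivation:
Hunk 1: at line 5 remove [yyaxl] add [mdsj] -> 12 lines: urs iamfz aqj vrer obmma mdsj vsr qbjf sxsq ntp evff qgta
Hunk 2: at line 3 remove [vrer] add [htvis,drvw] -> 13 lines: urs iamfz aqj htvis drvw obmma mdsj vsr qbjf sxsq ntp evff qgta
Hunk 3: at line 1 remove [iamfz,aqj] add [aot] -> 12 lines: urs aot htvis drvw obmma mdsj vsr qbjf sxsq ntp evff qgta
Hunk 4: at line 2 remove [drvw] add [vjt,pdq] -> 13 lines: urs aot htvis vjt pdq obmma mdsj vsr qbjf sxsq ntp evff qgta
Hunk 5: at line 1 remove [aot] add [yvnom,wcdfr,puq] -> 15 lines: urs yvnom wcdfr puq htvis vjt pdq obmma mdsj vsr qbjf sxsq ntp evff qgta
Hunk 6: at line 9 remove [vsr,qbjf] add [tzq] -> 14 lines: urs yvnom wcdfr puq htvis vjt pdq obmma mdsj tzq sxsq ntp evff qgta
Hunk 7: at line 3 remove [puq,htvis] add [kcty,gev] -> 14 lines: urs yvnom wcdfr kcty gev vjt pdq obmma mdsj tzq sxsq ntp evff qgta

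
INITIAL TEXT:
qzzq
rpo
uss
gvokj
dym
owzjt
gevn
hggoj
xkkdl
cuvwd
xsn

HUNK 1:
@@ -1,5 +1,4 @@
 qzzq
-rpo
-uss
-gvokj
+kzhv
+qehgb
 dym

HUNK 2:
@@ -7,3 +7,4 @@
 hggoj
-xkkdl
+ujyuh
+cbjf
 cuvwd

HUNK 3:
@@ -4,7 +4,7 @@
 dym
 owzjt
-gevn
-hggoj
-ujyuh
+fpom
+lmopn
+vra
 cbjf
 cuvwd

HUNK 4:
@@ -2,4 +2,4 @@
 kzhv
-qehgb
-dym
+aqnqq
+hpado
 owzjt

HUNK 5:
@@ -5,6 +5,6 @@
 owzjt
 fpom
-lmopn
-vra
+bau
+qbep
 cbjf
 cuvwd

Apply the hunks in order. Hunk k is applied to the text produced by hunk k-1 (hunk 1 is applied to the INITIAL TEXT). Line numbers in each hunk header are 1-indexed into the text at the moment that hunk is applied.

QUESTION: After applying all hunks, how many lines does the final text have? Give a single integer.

Hunk 1: at line 1 remove [rpo,uss,gvokj] add [kzhv,qehgb] -> 10 lines: qzzq kzhv qehgb dym owzjt gevn hggoj xkkdl cuvwd xsn
Hunk 2: at line 7 remove [xkkdl] add [ujyuh,cbjf] -> 11 lines: qzzq kzhv qehgb dym owzjt gevn hggoj ujyuh cbjf cuvwd xsn
Hunk 3: at line 4 remove [gevn,hggoj,ujyuh] add [fpom,lmopn,vra] -> 11 lines: qzzq kzhv qehgb dym owzjt fpom lmopn vra cbjf cuvwd xsn
Hunk 4: at line 2 remove [qehgb,dym] add [aqnqq,hpado] -> 11 lines: qzzq kzhv aqnqq hpado owzjt fpom lmopn vra cbjf cuvwd xsn
Hunk 5: at line 5 remove [lmopn,vra] add [bau,qbep] -> 11 lines: qzzq kzhv aqnqq hpado owzjt fpom bau qbep cbjf cuvwd xsn
Final line count: 11

Answer: 11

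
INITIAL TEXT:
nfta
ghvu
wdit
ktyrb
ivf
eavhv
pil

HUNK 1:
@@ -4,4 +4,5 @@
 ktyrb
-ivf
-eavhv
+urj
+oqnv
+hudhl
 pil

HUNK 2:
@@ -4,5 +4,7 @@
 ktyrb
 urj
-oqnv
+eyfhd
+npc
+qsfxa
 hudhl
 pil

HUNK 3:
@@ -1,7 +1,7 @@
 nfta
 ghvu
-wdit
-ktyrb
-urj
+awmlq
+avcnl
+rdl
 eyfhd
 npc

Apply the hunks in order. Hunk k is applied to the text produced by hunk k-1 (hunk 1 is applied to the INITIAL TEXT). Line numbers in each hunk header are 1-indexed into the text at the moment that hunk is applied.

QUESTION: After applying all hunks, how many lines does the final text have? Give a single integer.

Answer: 10

Derivation:
Hunk 1: at line 4 remove [ivf,eavhv] add [urj,oqnv,hudhl] -> 8 lines: nfta ghvu wdit ktyrb urj oqnv hudhl pil
Hunk 2: at line 4 remove [oqnv] add [eyfhd,npc,qsfxa] -> 10 lines: nfta ghvu wdit ktyrb urj eyfhd npc qsfxa hudhl pil
Hunk 3: at line 1 remove [wdit,ktyrb,urj] add [awmlq,avcnl,rdl] -> 10 lines: nfta ghvu awmlq avcnl rdl eyfhd npc qsfxa hudhl pil
Final line count: 10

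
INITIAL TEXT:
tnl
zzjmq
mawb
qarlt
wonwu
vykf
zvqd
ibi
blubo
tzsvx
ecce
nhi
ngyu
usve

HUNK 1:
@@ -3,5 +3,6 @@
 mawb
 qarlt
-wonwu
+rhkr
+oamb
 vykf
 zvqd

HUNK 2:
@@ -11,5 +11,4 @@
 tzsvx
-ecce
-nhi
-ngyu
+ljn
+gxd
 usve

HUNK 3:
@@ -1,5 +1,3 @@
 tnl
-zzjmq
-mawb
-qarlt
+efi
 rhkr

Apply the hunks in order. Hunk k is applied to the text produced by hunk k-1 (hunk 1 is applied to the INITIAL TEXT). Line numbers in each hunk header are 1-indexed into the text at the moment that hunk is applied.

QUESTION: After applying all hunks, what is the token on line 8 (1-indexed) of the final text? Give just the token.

Hunk 1: at line 3 remove [wonwu] add [rhkr,oamb] -> 15 lines: tnl zzjmq mawb qarlt rhkr oamb vykf zvqd ibi blubo tzsvx ecce nhi ngyu usve
Hunk 2: at line 11 remove [ecce,nhi,ngyu] add [ljn,gxd] -> 14 lines: tnl zzjmq mawb qarlt rhkr oamb vykf zvqd ibi blubo tzsvx ljn gxd usve
Hunk 3: at line 1 remove [zzjmq,mawb,qarlt] add [efi] -> 12 lines: tnl efi rhkr oamb vykf zvqd ibi blubo tzsvx ljn gxd usve
Final line 8: blubo

Answer: blubo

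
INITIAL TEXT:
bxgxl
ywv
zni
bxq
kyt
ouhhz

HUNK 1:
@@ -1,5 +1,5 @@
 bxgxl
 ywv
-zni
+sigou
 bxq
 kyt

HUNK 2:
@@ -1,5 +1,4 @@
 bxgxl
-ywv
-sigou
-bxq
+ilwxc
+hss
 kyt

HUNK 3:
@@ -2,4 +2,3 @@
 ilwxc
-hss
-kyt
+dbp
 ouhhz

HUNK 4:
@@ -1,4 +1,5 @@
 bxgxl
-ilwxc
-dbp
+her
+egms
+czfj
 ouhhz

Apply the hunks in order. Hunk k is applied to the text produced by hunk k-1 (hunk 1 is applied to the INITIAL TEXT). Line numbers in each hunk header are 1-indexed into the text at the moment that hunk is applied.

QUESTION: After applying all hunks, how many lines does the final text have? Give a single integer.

Hunk 1: at line 1 remove [zni] add [sigou] -> 6 lines: bxgxl ywv sigou bxq kyt ouhhz
Hunk 2: at line 1 remove [ywv,sigou,bxq] add [ilwxc,hss] -> 5 lines: bxgxl ilwxc hss kyt ouhhz
Hunk 3: at line 2 remove [hss,kyt] add [dbp] -> 4 lines: bxgxl ilwxc dbp ouhhz
Hunk 4: at line 1 remove [ilwxc,dbp] add [her,egms,czfj] -> 5 lines: bxgxl her egms czfj ouhhz
Final line count: 5

Answer: 5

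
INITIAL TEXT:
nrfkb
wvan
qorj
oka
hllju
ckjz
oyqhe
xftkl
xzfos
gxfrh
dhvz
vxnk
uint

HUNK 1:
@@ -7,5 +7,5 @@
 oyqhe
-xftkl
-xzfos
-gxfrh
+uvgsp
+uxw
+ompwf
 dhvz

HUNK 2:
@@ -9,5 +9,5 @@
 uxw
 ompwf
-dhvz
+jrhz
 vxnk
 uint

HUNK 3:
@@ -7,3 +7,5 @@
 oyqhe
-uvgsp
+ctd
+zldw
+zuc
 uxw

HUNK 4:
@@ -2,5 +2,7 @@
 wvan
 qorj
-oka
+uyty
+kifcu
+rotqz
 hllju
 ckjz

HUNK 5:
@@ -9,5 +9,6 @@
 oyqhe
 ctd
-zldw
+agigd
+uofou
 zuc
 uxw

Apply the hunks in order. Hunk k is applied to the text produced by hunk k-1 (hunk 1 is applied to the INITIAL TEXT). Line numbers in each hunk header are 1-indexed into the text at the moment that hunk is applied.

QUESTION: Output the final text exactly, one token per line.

Answer: nrfkb
wvan
qorj
uyty
kifcu
rotqz
hllju
ckjz
oyqhe
ctd
agigd
uofou
zuc
uxw
ompwf
jrhz
vxnk
uint

Derivation:
Hunk 1: at line 7 remove [xftkl,xzfos,gxfrh] add [uvgsp,uxw,ompwf] -> 13 lines: nrfkb wvan qorj oka hllju ckjz oyqhe uvgsp uxw ompwf dhvz vxnk uint
Hunk 2: at line 9 remove [dhvz] add [jrhz] -> 13 lines: nrfkb wvan qorj oka hllju ckjz oyqhe uvgsp uxw ompwf jrhz vxnk uint
Hunk 3: at line 7 remove [uvgsp] add [ctd,zldw,zuc] -> 15 lines: nrfkb wvan qorj oka hllju ckjz oyqhe ctd zldw zuc uxw ompwf jrhz vxnk uint
Hunk 4: at line 2 remove [oka] add [uyty,kifcu,rotqz] -> 17 lines: nrfkb wvan qorj uyty kifcu rotqz hllju ckjz oyqhe ctd zldw zuc uxw ompwf jrhz vxnk uint
Hunk 5: at line 9 remove [zldw] add [agigd,uofou] -> 18 lines: nrfkb wvan qorj uyty kifcu rotqz hllju ckjz oyqhe ctd agigd uofou zuc uxw ompwf jrhz vxnk uint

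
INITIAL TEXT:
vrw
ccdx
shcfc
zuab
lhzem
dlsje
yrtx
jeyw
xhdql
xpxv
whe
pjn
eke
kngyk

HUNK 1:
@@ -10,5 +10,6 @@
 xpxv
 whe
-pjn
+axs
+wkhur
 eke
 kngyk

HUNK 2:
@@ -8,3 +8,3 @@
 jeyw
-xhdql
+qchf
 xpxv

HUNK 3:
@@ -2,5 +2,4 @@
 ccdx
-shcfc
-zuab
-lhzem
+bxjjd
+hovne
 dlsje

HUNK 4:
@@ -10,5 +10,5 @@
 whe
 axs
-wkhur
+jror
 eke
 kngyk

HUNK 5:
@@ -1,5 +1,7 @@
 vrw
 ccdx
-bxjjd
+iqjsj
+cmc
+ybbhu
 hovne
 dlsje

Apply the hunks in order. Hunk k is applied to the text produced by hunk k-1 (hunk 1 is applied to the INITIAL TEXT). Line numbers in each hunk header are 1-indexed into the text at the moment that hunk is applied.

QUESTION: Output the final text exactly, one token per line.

Answer: vrw
ccdx
iqjsj
cmc
ybbhu
hovne
dlsje
yrtx
jeyw
qchf
xpxv
whe
axs
jror
eke
kngyk

Derivation:
Hunk 1: at line 10 remove [pjn] add [axs,wkhur] -> 15 lines: vrw ccdx shcfc zuab lhzem dlsje yrtx jeyw xhdql xpxv whe axs wkhur eke kngyk
Hunk 2: at line 8 remove [xhdql] add [qchf] -> 15 lines: vrw ccdx shcfc zuab lhzem dlsje yrtx jeyw qchf xpxv whe axs wkhur eke kngyk
Hunk 3: at line 2 remove [shcfc,zuab,lhzem] add [bxjjd,hovne] -> 14 lines: vrw ccdx bxjjd hovne dlsje yrtx jeyw qchf xpxv whe axs wkhur eke kngyk
Hunk 4: at line 10 remove [wkhur] add [jror] -> 14 lines: vrw ccdx bxjjd hovne dlsje yrtx jeyw qchf xpxv whe axs jror eke kngyk
Hunk 5: at line 1 remove [bxjjd] add [iqjsj,cmc,ybbhu] -> 16 lines: vrw ccdx iqjsj cmc ybbhu hovne dlsje yrtx jeyw qchf xpxv whe axs jror eke kngyk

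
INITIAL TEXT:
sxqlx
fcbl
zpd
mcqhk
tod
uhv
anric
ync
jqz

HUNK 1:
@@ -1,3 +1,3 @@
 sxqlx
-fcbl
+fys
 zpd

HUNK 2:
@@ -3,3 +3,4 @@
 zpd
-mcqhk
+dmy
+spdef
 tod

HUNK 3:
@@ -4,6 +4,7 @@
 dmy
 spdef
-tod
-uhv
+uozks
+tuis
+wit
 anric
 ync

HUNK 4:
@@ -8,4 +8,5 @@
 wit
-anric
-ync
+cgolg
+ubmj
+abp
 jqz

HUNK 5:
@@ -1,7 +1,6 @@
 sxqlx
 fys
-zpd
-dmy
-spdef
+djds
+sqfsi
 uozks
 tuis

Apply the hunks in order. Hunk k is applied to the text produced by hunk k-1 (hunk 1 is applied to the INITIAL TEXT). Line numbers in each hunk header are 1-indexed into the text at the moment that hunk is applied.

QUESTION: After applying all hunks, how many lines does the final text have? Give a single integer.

Answer: 11

Derivation:
Hunk 1: at line 1 remove [fcbl] add [fys] -> 9 lines: sxqlx fys zpd mcqhk tod uhv anric ync jqz
Hunk 2: at line 3 remove [mcqhk] add [dmy,spdef] -> 10 lines: sxqlx fys zpd dmy spdef tod uhv anric ync jqz
Hunk 3: at line 4 remove [tod,uhv] add [uozks,tuis,wit] -> 11 lines: sxqlx fys zpd dmy spdef uozks tuis wit anric ync jqz
Hunk 4: at line 8 remove [anric,ync] add [cgolg,ubmj,abp] -> 12 lines: sxqlx fys zpd dmy spdef uozks tuis wit cgolg ubmj abp jqz
Hunk 5: at line 1 remove [zpd,dmy,spdef] add [djds,sqfsi] -> 11 lines: sxqlx fys djds sqfsi uozks tuis wit cgolg ubmj abp jqz
Final line count: 11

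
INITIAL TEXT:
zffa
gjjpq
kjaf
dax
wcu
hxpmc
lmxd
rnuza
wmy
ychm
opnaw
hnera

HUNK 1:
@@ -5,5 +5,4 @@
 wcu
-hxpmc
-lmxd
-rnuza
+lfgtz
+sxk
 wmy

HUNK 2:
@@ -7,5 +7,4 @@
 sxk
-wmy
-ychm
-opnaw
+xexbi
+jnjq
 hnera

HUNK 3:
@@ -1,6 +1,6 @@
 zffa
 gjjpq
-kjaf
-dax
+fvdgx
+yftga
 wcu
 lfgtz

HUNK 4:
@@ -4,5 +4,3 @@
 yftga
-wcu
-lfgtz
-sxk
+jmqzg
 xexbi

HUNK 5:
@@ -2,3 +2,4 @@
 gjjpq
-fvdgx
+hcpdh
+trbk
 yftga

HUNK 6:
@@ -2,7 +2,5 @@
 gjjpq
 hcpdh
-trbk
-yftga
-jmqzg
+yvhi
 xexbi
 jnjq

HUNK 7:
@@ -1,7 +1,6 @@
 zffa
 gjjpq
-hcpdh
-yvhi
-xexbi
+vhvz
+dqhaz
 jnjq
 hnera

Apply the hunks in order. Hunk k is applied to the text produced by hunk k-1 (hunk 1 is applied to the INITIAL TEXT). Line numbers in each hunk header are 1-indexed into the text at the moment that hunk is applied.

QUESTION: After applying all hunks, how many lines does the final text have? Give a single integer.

Hunk 1: at line 5 remove [hxpmc,lmxd,rnuza] add [lfgtz,sxk] -> 11 lines: zffa gjjpq kjaf dax wcu lfgtz sxk wmy ychm opnaw hnera
Hunk 2: at line 7 remove [wmy,ychm,opnaw] add [xexbi,jnjq] -> 10 lines: zffa gjjpq kjaf dax wcu lfgtz sxk xexbi jnjq hnera
Hunk 3: at line 1 remove [kjaf,dax] add [fvdgx,yftga] -> 10 lines: zffa gjjpq fvdgx yftga wcu lfgtz sxk xexbi jnjq hnera
Hunk 4: at line 4 remove [wcu,lfgtz,sxk] add [jmqzg] -> 8 lines: zffa gjjpq fvdgx yftga jmqzg xexbi jnjq hnera
Hunk 5: at line 2 remove [fvdgx] add [hcpdh,trbk] -> 9 lines: zffa gjjpq hcpdh trbk yftga jmqzg xexbi jnjq hnera
Hunk 6: at line 2 remove [trbk,yftga,jmqzg] add [yvhi] -> 7 lines: zffa gjjpq hcpdh yvhi xexbi jnjq hnera
Hunk 7: at line 1 remove [hcpdh,yvhi,xexbi] add [vhvz,dqhaz] -> 6 lines: zffa gjjpq vhvz dqhaz jnjq hnera
Final line count: 6

Answer: 6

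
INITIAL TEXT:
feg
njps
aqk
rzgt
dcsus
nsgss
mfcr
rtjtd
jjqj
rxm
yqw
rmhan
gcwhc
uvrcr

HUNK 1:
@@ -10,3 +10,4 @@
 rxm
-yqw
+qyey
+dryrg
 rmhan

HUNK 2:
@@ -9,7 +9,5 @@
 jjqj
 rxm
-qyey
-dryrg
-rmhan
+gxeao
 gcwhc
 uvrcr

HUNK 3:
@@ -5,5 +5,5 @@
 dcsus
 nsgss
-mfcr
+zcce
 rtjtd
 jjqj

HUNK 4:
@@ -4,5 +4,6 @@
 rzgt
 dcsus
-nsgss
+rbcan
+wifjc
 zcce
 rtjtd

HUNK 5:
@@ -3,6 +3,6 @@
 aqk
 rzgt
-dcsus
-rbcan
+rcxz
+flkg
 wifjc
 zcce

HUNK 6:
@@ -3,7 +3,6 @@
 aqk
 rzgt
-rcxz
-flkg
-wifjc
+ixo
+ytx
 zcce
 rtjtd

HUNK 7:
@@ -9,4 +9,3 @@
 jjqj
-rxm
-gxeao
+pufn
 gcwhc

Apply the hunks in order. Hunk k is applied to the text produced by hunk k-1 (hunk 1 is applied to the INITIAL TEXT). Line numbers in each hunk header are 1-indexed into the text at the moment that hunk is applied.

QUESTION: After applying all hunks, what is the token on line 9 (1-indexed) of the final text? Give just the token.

Answer: jjqj

Derivation:
Hunk 1: at line 10 remove [yqw] add [qyey,dryrg] -> 15 lines: feg njps aqk rzgt dcsus nsgss mfcr rtjtd jjqj rxm qyey dryrg rmhan gcwhc uvrcr
Hunk 2: at line 9 remove [qyey,dryrg,rmhan] add [gxeao] -> 13 lines: feg njps aqk rzgt dcsus nsgss mfcr rtjtd jjqj rxm gxeao gcwhc uvrcr
Hunk 3: at line 5 remove [mfcr] add [zcce] -> 13 lines: feg njps aqk rzgt dcsus nsgss zcce rtjtd jjqj rxm gxeao gcwhc uvrcr
Hunk 4: at line 4 remove [nsgss] add [rbcan,wifjc] -> 14 lines: feg njps aqk rzgt dcsus rbcan wifjc zcce rtjtd jjqj rxm gxeao gcwhc uvrcr
Hunk 5: at line 3 remove [dcsus,rbcan] add [rcxz,flkg] -> 14 lines: feg njps aqk rzgt rcxz flkg wifjc zcce rtjtd jjqj rxm gxeao gcwhc uvrcr
Hunk 6: at line 3 remove [rcxz,flkg,wifjc] add [ixo,ytx] -> 13 lines: feg njps aqk rzgt ixo ytx zcce rtjtd jjqj rxm gxeao gcwhc uvrcr
Hunk 7: at line 9 remove [rxm,gxeao] add [pufn] -> 12 lines: feg njps aqk rzgt ixo ytx zcce rtjtd jjqj pufn gcwhc uvrcr
Final line 9: jjqj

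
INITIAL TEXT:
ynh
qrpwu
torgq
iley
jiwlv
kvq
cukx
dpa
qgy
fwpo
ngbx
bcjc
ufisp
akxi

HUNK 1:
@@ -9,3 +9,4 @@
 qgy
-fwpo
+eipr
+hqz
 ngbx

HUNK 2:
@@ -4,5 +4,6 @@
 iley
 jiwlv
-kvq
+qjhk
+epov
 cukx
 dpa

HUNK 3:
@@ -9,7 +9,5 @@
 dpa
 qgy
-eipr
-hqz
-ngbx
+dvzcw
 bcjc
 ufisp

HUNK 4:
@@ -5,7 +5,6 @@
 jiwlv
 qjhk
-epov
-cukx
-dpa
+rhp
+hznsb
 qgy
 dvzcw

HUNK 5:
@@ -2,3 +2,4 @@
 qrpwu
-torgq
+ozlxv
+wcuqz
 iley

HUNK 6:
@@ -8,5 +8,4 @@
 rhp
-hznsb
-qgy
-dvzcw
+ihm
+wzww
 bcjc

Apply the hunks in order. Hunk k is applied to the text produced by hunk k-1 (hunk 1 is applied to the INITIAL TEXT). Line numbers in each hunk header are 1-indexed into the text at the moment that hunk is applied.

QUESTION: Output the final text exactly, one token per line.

Hunk 1: at line 9 remove [fwpo] add [eipr,hqz] -> 15 lines: ynh qrpwu torgq iley jiwlv kvq cukx dpa qgy eipr hqz ngbx bcjc ufisp akxi
Hunk 2: at line 4 remove [kvq] add [qjhk,epov] -> 16 lines: ynh qrpwu torgq iley jiwlv qjhk epov cukx dpa qgy eipr hqz ngbx bcjc ufisp akxi
Hunk 3: at line 9 remove [eipr,hqz,ngbx] add [dvzcw] -> 14 lines: ynh qrpwu torgq iley jiwlv qjhk epov cukx dpa qgy dvzcw bcjc ufisp akxi
Hunk 4: at line 5 remove [epov,cukx,dpa] add [rhp,hznsb] -> 13 lines: ynh qrpwu torgq iley jiwlv qjhk rhp hznsb qgy dvzcw bcjc ufisp akxi
Hunk 5: at line 2 remove [torgq] add [ozlxv,wcuqz] -> 14 lines: ynh qrpwu ozlxv wcuqz iley jiwlv qjhk rhp hznsb qgy dvzcw bcjc ufisp akxi
Hunk 6: at line 8 remove [hznsb,qgy,dvzcw] add [ihm,wzww] -> 13 lines: ynh qrpwu ozlxv wcuqz iley jiwlv qjhk rhp ihm wzww bcjc ufisp akxi

Answer: ynh
qrpwu
ozlxv
wcuqz
iley
jiwlv
qjhk
rhp
ihm
wzww
bcjc
ufisp
akxi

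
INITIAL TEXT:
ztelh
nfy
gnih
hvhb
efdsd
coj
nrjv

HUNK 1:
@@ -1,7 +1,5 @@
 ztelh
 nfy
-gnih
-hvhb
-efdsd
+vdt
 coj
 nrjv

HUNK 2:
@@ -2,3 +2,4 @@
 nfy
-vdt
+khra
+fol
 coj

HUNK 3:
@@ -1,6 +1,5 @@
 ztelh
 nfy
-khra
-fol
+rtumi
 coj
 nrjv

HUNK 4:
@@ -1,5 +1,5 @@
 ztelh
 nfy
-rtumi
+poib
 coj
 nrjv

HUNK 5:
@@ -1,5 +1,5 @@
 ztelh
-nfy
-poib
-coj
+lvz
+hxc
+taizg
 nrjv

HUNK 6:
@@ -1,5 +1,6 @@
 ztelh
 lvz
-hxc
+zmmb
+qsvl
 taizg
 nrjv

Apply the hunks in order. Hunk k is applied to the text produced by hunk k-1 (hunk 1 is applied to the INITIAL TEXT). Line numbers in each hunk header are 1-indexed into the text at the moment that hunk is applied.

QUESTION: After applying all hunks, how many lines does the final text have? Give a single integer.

Hunk 1: at line 1 remove [gnih,hvhb,efdsd] add [vdt] -> 5 lines: ztelh nfy vdt coj nrjv
Hunk 2: at line 2 remove [vdt] add [khra,fol] -> 6 lines: ztelh nfy khra fol coj nrjv
Hunk 3: at line 1 remove [khra,fol] add [rtumi] -> 5 lines: ztelh nfy rtumi coj nrjv
Hunk 4: at line 1 remove [rtumi] add [poib] -> 5 lines: ztelh nfy poib coj nrjv
Hunk 5: at line 1 remove [nfy,poib,coj] add [lvz,hxc,taizg] -> 5 lines: ztelh lvz hxc taizg nrjv
Hunk 6: at line 1 remove [hxc] add [zmmb,qsvl] -> 6 lines: ztelh lvz zmmb qsvl taizg nrjv
Final line count: 6

Answer: 6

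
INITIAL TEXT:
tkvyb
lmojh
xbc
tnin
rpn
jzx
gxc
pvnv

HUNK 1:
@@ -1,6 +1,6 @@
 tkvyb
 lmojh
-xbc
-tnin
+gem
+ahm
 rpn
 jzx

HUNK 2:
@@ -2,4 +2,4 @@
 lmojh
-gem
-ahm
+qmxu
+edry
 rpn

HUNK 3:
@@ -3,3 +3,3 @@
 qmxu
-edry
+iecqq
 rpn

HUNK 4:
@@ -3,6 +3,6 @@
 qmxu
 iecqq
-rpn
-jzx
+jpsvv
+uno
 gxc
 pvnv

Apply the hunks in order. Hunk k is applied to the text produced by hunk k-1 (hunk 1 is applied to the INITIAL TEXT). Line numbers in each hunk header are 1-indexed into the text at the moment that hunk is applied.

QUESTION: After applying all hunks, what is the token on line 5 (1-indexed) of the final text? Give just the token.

Answer: jpsvv

Derivation:
Hunk 1: at line 1 remove [xbc,tnin] add [gem,ahm] -> 8 lines: tkvyb lmojh gem ahm rpn jzx gxc pvnv
Hunk 2: at line 2 remove [gem,ahm] add [qmxu,edry] -> 8 lines: tkvyb lmojh qmxu edry rpn jzx gxc pvnv
Hunk 3: at line 3 remove [edry] add [iecqq] -> 8 lines: tkvyb lmojh qmxu iecqq rpn jzx gxc pvnv
Hunk 4: at line 3 remove [rpn,jzx] add [jpsvv,uno] -> 8 lines: tkvyb lmojh qmxu iecqq jpsvv uno gxc pvnv
Final line 5: jpsvv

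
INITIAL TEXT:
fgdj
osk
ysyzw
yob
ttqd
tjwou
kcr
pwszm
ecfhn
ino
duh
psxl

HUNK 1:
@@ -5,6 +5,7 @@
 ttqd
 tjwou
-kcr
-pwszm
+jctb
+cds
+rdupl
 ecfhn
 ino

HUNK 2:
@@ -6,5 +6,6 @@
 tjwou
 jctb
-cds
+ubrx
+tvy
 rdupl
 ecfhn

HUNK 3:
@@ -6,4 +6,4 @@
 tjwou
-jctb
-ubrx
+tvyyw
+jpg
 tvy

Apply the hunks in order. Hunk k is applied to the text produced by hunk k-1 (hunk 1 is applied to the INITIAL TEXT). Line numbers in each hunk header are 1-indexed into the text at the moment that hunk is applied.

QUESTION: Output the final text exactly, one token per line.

Hunk 1: at line 5 remove [kcr,pwszm] add [jctb,cds,rdupl] -> 13 lines: fgdj osk ysyzw yob ttqd tjwou jctb cds rdupl ecfhn ino duh psxl
Hunk 2: at line 6 remove [cds] add [ubrx,tvy] -> 14 lines: fgdj osk ysyzw yob ttqd tjwou jctb ubrx tvy rdupl ecfhn ino duh psxl
Hunk 3: at line 6 remove [jctb,ubrx] add [tvyyw,jpg] -> 14 lines: fgdj osk ysyzw yob ttqd tjwou tvyyw jpg tvy rdupl ecfhn ino duh psxl

Answer: fgdj
osk
ysyzw
yob
ttqd
tjwou
tvyyw
jpg
tvy
rdupl
ecfhn
ino
duh
psxl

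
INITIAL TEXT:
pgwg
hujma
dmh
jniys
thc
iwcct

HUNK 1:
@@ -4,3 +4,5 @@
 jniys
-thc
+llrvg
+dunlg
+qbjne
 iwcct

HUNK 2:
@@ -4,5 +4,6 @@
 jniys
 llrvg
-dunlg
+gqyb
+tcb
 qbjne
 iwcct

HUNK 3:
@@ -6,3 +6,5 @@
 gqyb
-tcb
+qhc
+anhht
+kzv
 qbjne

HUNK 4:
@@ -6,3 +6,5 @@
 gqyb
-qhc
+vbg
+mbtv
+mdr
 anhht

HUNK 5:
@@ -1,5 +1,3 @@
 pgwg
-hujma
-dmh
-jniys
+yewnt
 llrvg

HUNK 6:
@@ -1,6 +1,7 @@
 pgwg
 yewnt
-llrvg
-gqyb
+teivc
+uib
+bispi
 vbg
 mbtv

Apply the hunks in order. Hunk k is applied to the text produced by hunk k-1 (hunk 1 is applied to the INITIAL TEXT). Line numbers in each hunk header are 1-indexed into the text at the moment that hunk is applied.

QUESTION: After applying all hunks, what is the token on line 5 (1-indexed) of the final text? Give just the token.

Hunk 1: at line 4 remove [thc] add [llrvg,dunlg,qbjne] -> 8 lines: pgwg hujma dmh jniys llrvg dunlg qbjne iwcct
Hunk 2: at line 4 remove [dunlg] add [gqyb,tcb] -> 9 lines: pgwg hujma dmh jniys llrvg gqyb tcb qbjne iwcct
Hunk 3: at line 6 remove [tcb] add [qhc,anhht,kzv] -> 11 lines: pgwg hujma dmh jniys llrvg gqyb qhc anhht kzv qbjne iwcct
Hunk 4: at line 6 remove [qhc] add [vbg,mbtv,mdr] -> 13 lines: pgwg hujma dmh jniys llrvg gqyb vbg mbtv mdr anhht kzv qbjne iwcct
Hunk 5: at line 1 remove [hujma,dmh,jniys] add [yewnt] -> 11 lines: pgwg yewnt llrvg gqyb vbg mbtv mdr anhht kzv qbjne iwcct
Hunk 6: at line 1 remove [llrvg,gqyb] add [teivc,uib,bispi] -> 12 lines: pgwg yewnt teivc uib bispi vbg mbtv mdr anhht kzv qbjne iwcct
Final line 5: bispi

Answer: bispi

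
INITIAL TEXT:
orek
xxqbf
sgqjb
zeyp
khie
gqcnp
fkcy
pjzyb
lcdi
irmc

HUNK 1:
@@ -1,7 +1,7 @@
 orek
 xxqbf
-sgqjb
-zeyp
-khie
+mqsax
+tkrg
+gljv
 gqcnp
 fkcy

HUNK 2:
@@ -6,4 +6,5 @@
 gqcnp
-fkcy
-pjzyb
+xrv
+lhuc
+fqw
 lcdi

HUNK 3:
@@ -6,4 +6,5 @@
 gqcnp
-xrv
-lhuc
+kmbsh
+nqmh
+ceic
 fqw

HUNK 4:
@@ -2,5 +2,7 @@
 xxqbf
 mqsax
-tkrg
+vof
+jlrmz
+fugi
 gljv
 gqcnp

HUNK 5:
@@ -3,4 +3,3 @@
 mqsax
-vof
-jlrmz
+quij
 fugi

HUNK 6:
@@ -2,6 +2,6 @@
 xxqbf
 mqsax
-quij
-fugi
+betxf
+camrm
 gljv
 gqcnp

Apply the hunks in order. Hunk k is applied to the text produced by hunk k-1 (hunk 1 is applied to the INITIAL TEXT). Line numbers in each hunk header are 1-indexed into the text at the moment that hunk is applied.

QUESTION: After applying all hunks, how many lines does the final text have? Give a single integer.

Answer: 13

Derivation:
Hunk 1: at line 1 remove [sgqjb,zeyp,khie] add [mqsax,tkrg,gljv] -> 10 lines: orek xxqbf mqsax tkrg gljv gqcnp fkcy pjzyb lcdi irmc
Hunk 2: at line 6 remove [fkcy,pjzyb] add [xrv,lhuc,fqw] -> 11 lines: orek xxqbf mqsax tkrg gljv gqcnp xrv lhuc fqw lcdi irmc
Hunk 3: at line 6 remove [xrv,lhuc] add [kmbsh,nqmh,ceic] -> 12 lines: orek xxqbf mqsax tkrg gljv gqcnp kmbsh nqmh ceic fqw lcdi irmc
Hunk 4: at line 2 remove [tkrg] add [vof,jlrmz,fugi] -> 14 lines: orek xxqbf mqsax vof jlrmz fugi gljv gqcnp kmbsh nqmh ceic fqw lcdi irmc
Hunk 5: at line 3 remove [vof,jlrmz] add [quij] -> 13 lines: orek xxqbf mqsax quij fugi gljv gqcnp kmbsh nqmh ceic fqw lcdi irmc
Hunk 6: at line 2 remove [quij,fugi] add [betxf,camrm] -> 13 lines: orek xxqbf mqsax betxf camrm gljv gqcnp kmbsh nqmh ceic fqw lcdi irmc
Final line count: 13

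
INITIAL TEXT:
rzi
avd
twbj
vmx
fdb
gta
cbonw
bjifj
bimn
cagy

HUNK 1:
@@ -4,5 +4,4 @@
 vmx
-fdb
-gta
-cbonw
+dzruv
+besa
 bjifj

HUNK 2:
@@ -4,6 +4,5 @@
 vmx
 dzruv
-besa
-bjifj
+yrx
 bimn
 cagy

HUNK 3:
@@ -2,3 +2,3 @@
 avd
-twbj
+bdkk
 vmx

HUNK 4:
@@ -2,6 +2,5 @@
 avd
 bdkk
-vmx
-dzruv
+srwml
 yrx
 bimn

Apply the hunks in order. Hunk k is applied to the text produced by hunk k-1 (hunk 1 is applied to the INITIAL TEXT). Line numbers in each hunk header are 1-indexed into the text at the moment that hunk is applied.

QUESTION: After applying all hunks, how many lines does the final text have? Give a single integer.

Hunk 1: at line 4 remove [fdb,gta,cbonw] add [dzruv,besa] -> 9 lines: rzi avd twbj vmx dzruv besa bjifj bimn cagy
Hunk 2: at line 4 remove [besa,bjifj] add [yrx] -> 8 lines: rzi avd twbj vmx dzruv yrx bimn cagy
Hunk 3: at line 2 remove [twbj] add [bdkk] -> 8 lines: rzi avd bdkk vmx dzruv yrx bimn cagy
Hunk 4: at line 2 remove [vmx,dzruv] add [srwml] -> 7 lines: rzi avd bdkk srwml yrx bimn cagy
Final line count: 7

Answer: 7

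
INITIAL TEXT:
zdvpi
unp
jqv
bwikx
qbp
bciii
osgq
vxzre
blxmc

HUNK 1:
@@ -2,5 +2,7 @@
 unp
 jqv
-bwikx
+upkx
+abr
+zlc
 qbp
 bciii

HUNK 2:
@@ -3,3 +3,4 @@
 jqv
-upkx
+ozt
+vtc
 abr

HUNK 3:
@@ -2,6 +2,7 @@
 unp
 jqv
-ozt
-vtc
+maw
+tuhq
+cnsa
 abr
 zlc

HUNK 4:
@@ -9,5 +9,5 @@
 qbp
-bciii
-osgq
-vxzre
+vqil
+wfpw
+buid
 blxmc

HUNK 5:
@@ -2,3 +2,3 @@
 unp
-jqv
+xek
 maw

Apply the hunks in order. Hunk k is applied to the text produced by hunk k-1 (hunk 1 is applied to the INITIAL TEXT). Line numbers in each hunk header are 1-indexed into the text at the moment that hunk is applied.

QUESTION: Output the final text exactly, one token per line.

Answer: zdvpi
unp
xek
maw
tuhq
cnsa
abr
zlc
qbp
vqil
wfpw
buid
blxmc

Derivation:
Hunk 1: at line 2 remove [bwikx] add [upkx,abr,zlc] -> 11 lines: zdvpi unp jqv upkx abr zlc qbp bciii osgq vxzre blxmc
Hunk 2: at line 3 remove [upkx] add [ozt,vtc] -> 12 lines: zdvpi unp jqv ozt vtc abr zlc qbp bciii osgq vxzre blxmc
Hunk 3: at line 2 remove [ozt,vtc] add [maw,tuhq,cnsa] -> 13 lines: zdvpi unp jqv maw tuhq cnsa abr zlc qbp bciii osgq vxzre blxmc
Hunk 4: at line 9 remove [bciii,osgq,vxzre] add [vqil,wfpw,buid] -> 13 lines: zdvpi unp jqv maw tuhq cnsa abr zlc qbp vqil wfpw buid blxmc
Hunk 5: at line 2 remove [jqv] add [xek] -> 13 lines: zdvpi unp xek maw tuhq cnsa abr zlc qbp vqil wfpw buid blxmc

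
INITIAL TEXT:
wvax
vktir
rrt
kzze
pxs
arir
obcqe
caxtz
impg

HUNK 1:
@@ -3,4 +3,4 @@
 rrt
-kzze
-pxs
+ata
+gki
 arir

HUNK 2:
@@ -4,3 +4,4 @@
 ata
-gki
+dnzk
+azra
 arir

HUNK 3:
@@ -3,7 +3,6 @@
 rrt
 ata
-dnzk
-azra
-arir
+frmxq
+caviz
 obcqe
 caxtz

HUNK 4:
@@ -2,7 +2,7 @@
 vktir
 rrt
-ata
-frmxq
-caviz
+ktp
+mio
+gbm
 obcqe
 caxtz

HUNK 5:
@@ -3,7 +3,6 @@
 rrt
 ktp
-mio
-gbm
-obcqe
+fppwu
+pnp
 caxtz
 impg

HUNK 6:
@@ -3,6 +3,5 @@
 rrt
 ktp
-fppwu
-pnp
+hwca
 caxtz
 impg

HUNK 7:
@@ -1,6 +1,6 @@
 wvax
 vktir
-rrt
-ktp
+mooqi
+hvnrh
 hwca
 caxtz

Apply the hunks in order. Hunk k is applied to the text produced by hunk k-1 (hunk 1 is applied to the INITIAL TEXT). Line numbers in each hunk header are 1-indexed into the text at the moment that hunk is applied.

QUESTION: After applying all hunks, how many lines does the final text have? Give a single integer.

Hunk 1: at line 3 remove [kzze,pxs] add [ata,gki] -> 9 lines: wvax vktir rrt ata gki arir obcqe caxtz impg
Hunk 2: at line 4 remove [gki] add [dnzk,azra] -> 10 lines: wvax vktir rrt ata dnzk azra arir obcqe caxtz impg
Hunk 3: at line 3 remove [dnzk,azra,arir] add [frmxq,caviz] -> 9 lines: wvax vktir rrt ata frmxq caviz obcqe caxtz impg
Hunk 4: at line 2 remove [ata,frmxq,caviz] add [ktp,mio,gbm] -> 9 lines: wvax vktir rrt ktp mio gbm obcqe caxtz impg
Hunk 5: at line 3 remove [mio,gbm,obcqe] add [fppwu,pnp] -> 8 lines: wvax vktir rrt ktp fppwu pnp caxtz impg
Hunk 6: at line 3 remove [fppwu,pnp] add [hwca] -> 7 lines: wvax vktir rrt ktp hwca caxtz impg
Hunk 7: at line 1 remove [rrt,ktp] add [mooqi,hvnrh] -> 7 lines: wvax vktir mooqi hvnrh hwca caxtz impg
Final line count: 7

Answer: 7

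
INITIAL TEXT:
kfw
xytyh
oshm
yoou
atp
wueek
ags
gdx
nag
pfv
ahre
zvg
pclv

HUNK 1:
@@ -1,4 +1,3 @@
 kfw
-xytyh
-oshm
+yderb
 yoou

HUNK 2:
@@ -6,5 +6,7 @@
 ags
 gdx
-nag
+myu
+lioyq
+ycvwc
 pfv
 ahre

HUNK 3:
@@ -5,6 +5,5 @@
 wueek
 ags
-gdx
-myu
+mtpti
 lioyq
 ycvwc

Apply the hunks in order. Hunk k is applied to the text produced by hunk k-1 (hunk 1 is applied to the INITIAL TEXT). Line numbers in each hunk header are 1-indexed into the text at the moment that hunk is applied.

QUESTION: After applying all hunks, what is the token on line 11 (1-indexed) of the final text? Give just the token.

Answer: ahre

Derivation:
Hunk 1: at line 1 remove [xytyh,oshm] add [yderb] -> 12 lines: kfw yderb yoou atp wueek ags gdx nag pfv ahre zvg pclv
Hunk 2: at line 6 remove [nag] add [myu,lioyq,ycvwc] -> 14 lines: kfw yderb yoou atp wueek ags gdx myu lioyq ycvwc pfv ahre zvg pclv
Hunk 3: at line 5 remove [gdx,myu] add [mtpti] -> 13 lines: kfw yderb yoou atp wueek ags mtpti lioyq ycvwc pfv ahre zvg pclv
Final line 11: ahre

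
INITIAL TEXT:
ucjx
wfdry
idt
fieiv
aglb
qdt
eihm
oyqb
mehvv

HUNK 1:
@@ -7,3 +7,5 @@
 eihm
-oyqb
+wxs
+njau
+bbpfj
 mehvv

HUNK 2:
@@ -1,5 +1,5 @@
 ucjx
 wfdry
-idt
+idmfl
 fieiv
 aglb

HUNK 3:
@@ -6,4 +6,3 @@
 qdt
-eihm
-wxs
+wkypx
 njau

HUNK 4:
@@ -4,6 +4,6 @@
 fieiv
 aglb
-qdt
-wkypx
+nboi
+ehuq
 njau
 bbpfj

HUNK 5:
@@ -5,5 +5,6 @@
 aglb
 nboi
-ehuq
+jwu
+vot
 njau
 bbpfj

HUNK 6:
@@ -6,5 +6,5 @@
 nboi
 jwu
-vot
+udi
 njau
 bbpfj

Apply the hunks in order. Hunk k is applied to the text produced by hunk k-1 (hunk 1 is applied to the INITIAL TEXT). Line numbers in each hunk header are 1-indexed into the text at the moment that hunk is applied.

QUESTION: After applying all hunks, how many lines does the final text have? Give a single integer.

Answer: 11

Derivation:
Hunk 1: at line 7 remove [oyqb] add [wxs,njau,bbpfj] -> 11 lines: ucjx wfdry idt fieiv aglb qdt eihm wxs njau bbpfj mehvv
Hunk 2: at line 1 remove [idt] add [idmfl] -> 11 lines: ucjx wfdry idmfl fieiv aglb qdt eihm wxs njau bbpfj mehvv
Hunk 3: at line 6 remove [eihm,wxs] add [wkypx] -> 10 lines: ucjx wfdry idmfl fieiv aglb qdt wkypx njau bbpfj mehvv
Hunk 4: at line 4 remove [qdt,wkypx] add [nboi,ehuq] -> 10 lines: ucjx wfdry idmfl fieiv aglb nboi ehuq njau bbpfj mehvv
Hunk 5: at line 5 remove [ehuq] add [jwu,vot] -> 11 lines: ucjx wfdry idmfl fieiv aglb nboi jwu vot njau bbpfj mehvv
Hunk 6: at line 6 remove [vot] add [udi] -> 11 lines: ucjx wfdry idmfl fieiv aglb nboi jwu udi njau bbpfj mehvv
Final line count: 11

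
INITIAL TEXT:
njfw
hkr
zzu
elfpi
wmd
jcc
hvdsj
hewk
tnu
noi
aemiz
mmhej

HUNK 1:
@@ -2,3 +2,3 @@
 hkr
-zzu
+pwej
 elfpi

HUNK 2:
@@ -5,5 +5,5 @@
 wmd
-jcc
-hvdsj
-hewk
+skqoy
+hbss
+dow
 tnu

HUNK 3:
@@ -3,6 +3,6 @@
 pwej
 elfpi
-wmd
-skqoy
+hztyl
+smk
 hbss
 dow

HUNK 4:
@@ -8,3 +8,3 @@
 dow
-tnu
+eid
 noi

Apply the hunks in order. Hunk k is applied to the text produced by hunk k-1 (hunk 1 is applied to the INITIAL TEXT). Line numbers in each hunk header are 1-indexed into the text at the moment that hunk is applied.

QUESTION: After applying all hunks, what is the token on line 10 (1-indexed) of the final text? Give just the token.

Answer: noi

Derivation:
Hunk 1: at line 2 remove [zzu] add [pwej] -> 12 lines: njfw hkr pwej elfpi wmd jcc hvdsj hewk tnu noi aemiz mmhej
Hunk 2: at line 5 remove [jcc,hvdsj,hewk] add [skqoy,hbss,dow] -> 12 lines: njfw hkr pwej elfpi wmd skqoy hbss dow tnu noi aemiz mmhej
Hunk 3: at line 3 remove [wmd,skqoy] add [hztyl,smk] -> 12 lines: njfw hkr pwej elfpi hztyl smk hbss dow tnu noi aemiz mmhej
Hunk 4: at line 8 remove [tnu] add [eid] -> 12 lines: njfw hkr pwej elfpi hztyl smk hbss dow eid noi aemiz mmhej
Final line 10: noi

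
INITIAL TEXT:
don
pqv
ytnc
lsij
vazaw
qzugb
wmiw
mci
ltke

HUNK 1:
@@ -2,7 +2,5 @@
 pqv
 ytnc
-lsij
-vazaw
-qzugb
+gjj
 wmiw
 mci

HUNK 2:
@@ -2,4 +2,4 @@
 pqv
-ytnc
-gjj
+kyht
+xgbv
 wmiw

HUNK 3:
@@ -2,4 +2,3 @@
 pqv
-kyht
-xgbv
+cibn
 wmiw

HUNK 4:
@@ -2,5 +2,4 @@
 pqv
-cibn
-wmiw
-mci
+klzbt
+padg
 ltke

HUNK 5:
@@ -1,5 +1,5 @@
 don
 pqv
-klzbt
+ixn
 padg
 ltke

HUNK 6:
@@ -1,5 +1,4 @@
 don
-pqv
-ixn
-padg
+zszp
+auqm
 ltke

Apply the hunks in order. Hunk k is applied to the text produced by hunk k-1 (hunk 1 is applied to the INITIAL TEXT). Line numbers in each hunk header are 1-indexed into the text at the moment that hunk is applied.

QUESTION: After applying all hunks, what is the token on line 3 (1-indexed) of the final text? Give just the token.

Answer: auqm

Derivation:
Hunk 1: at line 2 remove [lsij,vazaw,qzugb] add [gjj] -> 7 lines: don pqv ytnc gjj wmiw mci ltke
Hunk 2: at line 2 remove [ytnc,gjj] add [kyht,xgbv] -> 7 lines: don pqv kyht xgbv wmiw mci ltke
Hunk 3: at line 2 remove [kyht,xgbv] add [cibn] -> 6 lines: don pqv cibn wmiw mci ltke
Hunk 4: at line 2 remove [cibn,wmiw,mci] add [klzbt,padg] -> 5 lines: don pqv klzbt padg ltke
Hunk 5: at line 1 remove [klzbt] add [ixn] -> 5 lines: don pqv ixn padg ltke
Hunk 6: at line 1 remove [pqv,ixn,padg] add [zszp,auqm] -> 4 lines: don zszp auqm ltke
Final line 3: auqm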